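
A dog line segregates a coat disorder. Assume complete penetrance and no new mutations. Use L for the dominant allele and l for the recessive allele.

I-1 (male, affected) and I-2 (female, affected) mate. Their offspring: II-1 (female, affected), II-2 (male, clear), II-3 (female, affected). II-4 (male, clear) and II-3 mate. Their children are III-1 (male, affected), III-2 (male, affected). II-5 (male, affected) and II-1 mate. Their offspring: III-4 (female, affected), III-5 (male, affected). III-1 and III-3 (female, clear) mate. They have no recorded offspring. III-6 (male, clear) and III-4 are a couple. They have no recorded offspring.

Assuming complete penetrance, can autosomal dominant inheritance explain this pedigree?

A consistent assignment under autosomal dominant exists: I-1 Ll, I-2 Ll, II-1 LL, II-2 ll, II-3 LL, II-4 ll, II-5 LL, III-1 Ll, III-2 Ll, III-3 ll, III-4 LL, III-5 LL, III-6 ll.
In this assignment every recorded phenotype matches its genotype and every non-founder's genotype is obtainable from its parents' genotypes, so the pedigree is consistent.

Yes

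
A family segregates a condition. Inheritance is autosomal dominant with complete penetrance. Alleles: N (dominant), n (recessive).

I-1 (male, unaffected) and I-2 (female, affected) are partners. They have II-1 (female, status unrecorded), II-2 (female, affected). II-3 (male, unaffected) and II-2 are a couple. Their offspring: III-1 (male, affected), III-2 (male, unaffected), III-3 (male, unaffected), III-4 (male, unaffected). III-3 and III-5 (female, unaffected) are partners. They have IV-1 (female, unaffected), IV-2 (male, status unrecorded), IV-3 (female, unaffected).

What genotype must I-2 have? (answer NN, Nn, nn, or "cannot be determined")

cannot be determined

I-2's phenotype allows NN or Nn, and no parent or child forces a single allele at both positions; consistent genotype assignments exist with I-2 as NN or Nn.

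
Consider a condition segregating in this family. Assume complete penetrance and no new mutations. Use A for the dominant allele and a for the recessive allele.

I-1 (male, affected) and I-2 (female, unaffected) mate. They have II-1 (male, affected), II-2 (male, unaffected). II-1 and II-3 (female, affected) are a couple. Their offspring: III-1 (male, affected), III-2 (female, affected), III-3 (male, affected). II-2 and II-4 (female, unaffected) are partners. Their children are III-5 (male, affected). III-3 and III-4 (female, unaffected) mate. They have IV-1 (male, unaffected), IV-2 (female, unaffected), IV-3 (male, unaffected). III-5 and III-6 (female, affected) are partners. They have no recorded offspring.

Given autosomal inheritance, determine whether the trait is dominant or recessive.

II-2 and II-4 are both unaffected yet have an affected child III-5. Under dominance, an affected child requires at least one affected parent, so the trait cannot be dominant.

recessive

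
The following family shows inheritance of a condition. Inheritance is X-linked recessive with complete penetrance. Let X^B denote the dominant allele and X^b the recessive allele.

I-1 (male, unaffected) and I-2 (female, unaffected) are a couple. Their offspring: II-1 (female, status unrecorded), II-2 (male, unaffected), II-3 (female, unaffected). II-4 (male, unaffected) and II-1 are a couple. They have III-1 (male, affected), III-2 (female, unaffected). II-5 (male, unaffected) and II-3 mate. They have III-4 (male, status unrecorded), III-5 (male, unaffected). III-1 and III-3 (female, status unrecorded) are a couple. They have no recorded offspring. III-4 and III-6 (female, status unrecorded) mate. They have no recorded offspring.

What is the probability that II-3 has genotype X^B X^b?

1/3

I-1 is unaffected, so I-1 is X^B Y.
I-2 is unaffected so carries B and passed b to II-1 (X^B X^b, whose B came from I-1), so I-2 is X^B X^b.
Their cross gives offspring ratios 1/2 X^B X^B : 1/2 X^B X^b. Conditioning on II-3 being unaffected, P(X^B X^b) = 1/2 / 1 = 1/2 before taking II-3's own offspring into account.
II-5 is unaffected, so II-5 is X^B Y.
Now use II-3's offspring. Probability of each recorded status — unaffected son III-5: 1/2 if II-3 is X^B X^b, 1 if X^B X^B. (III-4: equally likely either way, so uninformative.)
Bayes: P(X^B X^b) = 1/2·1/2 / (1/2·1/2 + 1/2·1) = 1/3.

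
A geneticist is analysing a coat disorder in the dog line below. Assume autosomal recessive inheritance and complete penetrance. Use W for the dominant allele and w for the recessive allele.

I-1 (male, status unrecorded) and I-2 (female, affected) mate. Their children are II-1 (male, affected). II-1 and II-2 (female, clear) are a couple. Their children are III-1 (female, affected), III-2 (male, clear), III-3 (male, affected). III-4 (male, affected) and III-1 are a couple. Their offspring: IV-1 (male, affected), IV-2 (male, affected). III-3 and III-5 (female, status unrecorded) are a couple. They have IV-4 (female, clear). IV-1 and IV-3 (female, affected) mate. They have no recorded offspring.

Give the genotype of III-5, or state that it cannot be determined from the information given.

cannot be determined

III-5's phenotype is unrecorded, and no parent or child forces a single allele at both positions; consistent genotype assignments exist with III-5 as WW or Ww.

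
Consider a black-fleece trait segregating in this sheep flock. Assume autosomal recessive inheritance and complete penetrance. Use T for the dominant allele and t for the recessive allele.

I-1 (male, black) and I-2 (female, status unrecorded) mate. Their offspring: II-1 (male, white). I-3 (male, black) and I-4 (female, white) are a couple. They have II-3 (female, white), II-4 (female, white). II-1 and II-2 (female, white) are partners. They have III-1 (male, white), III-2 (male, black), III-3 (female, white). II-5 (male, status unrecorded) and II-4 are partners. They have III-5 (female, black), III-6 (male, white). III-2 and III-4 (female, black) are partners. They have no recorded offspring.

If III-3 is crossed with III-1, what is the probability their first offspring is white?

8/9

II-1 is white so carries T and received t from I-1 (tt), so II-1 is Tt.
II-2 is white so carries T and passed t to III-2 (tt), so II-2 is Tt.
III-3 is a white offspring of II-1 (Tt) × II-2 (Tt), whose cross gives 1/4 TT : 1/2 Tt : 1/4 tt; conditioning on being white, III-3 is TT with probability 1/3, Tt with probability 2/3.
III-1 is a white offspring of II-1 (Tt) × II-2 (Tt), whose cross gives 1/4 TT : 1/2 Tt : 1/4 tt; conditioning on being white, III-1 is TT with probability 1/3, Tt with probability 2/3.
Summing over parental genotype combinations, P(offspring is white) = 1/9·1 + 2/9·1 + 2/9·1 + 4/9·3/4 = 8/9.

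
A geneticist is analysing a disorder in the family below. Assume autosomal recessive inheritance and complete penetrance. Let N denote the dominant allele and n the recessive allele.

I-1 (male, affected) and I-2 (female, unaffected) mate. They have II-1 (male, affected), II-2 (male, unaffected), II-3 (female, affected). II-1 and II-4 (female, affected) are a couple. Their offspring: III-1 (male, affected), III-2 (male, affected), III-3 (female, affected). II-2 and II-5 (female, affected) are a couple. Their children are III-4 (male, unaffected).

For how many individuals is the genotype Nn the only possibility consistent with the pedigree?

3

Obligate heterozygotes: I-2 is unaffected so carries N and passed n to II-1 (nn), so I-2 is Nn; II-2 is unaffected so carries N and received n from I-1 (nn), so II-2 is Nn; III-4 is unaffected so carries N and received n from II-5 (nn), so III-4 is Nn.
Every other individual is either homozygous by phenotype or has at least one consistent homozygous assignment, so the count is 3.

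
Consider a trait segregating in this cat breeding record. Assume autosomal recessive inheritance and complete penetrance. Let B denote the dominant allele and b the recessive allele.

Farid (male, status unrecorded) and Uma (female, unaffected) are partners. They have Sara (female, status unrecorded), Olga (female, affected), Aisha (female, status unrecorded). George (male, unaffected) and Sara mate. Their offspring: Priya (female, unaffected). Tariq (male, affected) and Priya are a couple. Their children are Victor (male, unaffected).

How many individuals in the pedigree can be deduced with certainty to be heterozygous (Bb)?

2

Obligate heterozygotes: Uma is unaffected so carries B and passed b to Olga (bb), so Uma is Bb; Victor is unaffected so carries B and received b from Tariq (bb), so Victor is Bb.
Every other individual is either homozygous by phenotype or has at least one consistent homozygous assignment, so the count is 2.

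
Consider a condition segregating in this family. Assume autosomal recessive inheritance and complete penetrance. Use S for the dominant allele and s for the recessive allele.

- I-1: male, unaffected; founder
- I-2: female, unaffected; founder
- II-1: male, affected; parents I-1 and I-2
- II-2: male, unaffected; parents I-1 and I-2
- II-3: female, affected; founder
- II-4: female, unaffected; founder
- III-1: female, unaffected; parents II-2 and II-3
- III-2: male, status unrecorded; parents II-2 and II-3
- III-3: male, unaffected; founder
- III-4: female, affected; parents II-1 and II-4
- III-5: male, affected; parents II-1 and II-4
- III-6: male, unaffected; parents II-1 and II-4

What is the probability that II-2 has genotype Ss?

1/2

I-1 is unaffected so carries S and passed s to II-1 (ss), so I-1 is Ss.
I-2 is unaffected so carries S and passed s to II-1 (ss), so I-2 is Ss.
Their cross gives offspring ratios 1/4 SS : 1/2 Ss : 1/4 ss. Conditioning on II-2 being unaffected, P(Ss) = 1/2 / 3/4 = 2/3 before taking II-2's own offspring into account.
II-3 is affected, so II-3 is ss.
Now use II-2's offspring. Probability of each recorded status — unaffected daughter III-1: 1/2 if II-2 is Ss, 1 if SS. (III-2: equally likely either way, so uninformative.)
Bayes: P(Ss) = 2/3·1/2 / (2/3·1/2 + 1/3·1) = 1/2.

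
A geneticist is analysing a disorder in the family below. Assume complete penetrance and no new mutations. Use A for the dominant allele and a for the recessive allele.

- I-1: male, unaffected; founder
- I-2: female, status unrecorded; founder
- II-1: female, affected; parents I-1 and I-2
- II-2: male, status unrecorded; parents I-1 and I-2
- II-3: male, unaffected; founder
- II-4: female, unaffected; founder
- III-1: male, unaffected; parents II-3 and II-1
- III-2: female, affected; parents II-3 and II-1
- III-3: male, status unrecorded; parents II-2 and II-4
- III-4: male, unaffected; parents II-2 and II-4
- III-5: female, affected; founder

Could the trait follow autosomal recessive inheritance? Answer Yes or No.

Yes

A consistent assignment under autosomal recessive exists: I-1 Aa, I-2 Aa, II-1 aa, II-2 AA, II-3 Aa, II-4 AA, III-1 Aa, III-2 aa, III-3 AA, III-4 AA, III-5 aa.
In this assignment every recorded phenotype matches its genotype and every non-founder's genotype is obtainable from its parents' genotypes, so the pedigree is consistent.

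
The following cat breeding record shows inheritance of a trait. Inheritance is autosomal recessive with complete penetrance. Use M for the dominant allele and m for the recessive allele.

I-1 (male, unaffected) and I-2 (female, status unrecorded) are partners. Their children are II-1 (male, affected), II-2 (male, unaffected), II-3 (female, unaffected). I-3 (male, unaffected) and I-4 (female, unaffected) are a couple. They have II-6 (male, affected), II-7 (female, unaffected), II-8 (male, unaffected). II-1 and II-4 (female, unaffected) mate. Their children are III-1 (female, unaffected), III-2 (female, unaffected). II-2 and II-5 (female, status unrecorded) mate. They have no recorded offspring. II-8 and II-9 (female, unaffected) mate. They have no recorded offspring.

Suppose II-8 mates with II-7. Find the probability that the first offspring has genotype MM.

4/9

I-3 is unaffected so carries M and passed m to II-6 (mm), so I-3 is Mm.
I-4 is unaffected so carries M and passed m to II-6 (mm), so I-4 is Mm.
II-8 is an unaffected offspring of I-3 (Mm) × I-4 (Mm), whose cross gives 1/4 MM : 1/2 Mm : 1/4 mm; conditioning on being unaffected, II-8 is MM with probability 1/3, Mm with probability 2/3.
II-7 is an unaffected offspring of I-3 (Mm) × I-4 (Mm), whose cross gives 1/4 MM : 1/2 Mm : 1/4 mm; conditioning on being unaffected, II-7 is MM with probability 1/3, Mm with probability 2/3.
Summing over parental genotype combinations, P(offspring has genotype MM) = 1/9·1 + 2/9·1/2 + 2/9·1/2 + 4/9·1/4 = 4/9.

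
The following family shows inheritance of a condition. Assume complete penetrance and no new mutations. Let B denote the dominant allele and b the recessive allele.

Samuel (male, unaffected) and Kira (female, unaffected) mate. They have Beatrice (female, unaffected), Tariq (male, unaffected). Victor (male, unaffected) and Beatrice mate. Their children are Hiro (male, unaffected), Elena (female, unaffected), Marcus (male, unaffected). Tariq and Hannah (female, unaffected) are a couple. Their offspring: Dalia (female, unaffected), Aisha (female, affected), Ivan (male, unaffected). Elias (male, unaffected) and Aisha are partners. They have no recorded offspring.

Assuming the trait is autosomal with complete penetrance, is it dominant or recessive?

Tariq and Hannah are both unaffected yet have an affected child Aisha. Under dominance, an affected child requires at least one affected parent, so the trait cannot be dominant.

recessive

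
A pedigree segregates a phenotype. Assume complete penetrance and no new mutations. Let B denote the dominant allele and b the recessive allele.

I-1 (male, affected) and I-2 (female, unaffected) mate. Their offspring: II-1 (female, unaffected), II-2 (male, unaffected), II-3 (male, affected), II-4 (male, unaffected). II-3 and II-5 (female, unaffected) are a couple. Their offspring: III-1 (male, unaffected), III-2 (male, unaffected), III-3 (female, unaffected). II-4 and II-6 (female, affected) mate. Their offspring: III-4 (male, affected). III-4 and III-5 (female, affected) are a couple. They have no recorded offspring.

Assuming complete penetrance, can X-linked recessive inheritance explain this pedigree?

A consistent assignment under X-linked recessive exists: I-1 X^b Y, I-2 X^B X^b, II-1 X^B X^b, II-2 X^B Y, II-3 X^b Y, II-4 X^B Y, II-5 X^B X^B, II-6 X^b X^b, III-1 X^B Y, III-2 X^B Y, III-3 X^B X^b, III-4 X^b Y, III-5 X^b X^b.
In this assignment every recorded phenotype matches its genotype and every non-founder's genotype is obtainable from its parents' genotypes, so the pedigree is consistent.

Yes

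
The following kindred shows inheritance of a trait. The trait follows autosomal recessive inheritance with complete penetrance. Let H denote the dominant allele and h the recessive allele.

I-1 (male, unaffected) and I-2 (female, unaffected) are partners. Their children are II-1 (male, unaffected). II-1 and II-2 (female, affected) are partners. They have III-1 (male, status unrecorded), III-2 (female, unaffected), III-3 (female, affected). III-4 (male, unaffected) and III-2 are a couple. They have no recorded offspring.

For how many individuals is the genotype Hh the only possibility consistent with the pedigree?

2

Obligate heterozygotes: II-1 is unaffected so carries H and passed h to III-3 (hh), so II-1 is Hh; III-2 is unaffected so carries H and received h from II-2 (hh), so III-2 is Hh.
Every other individual is either homozygous by phenotype or has at least one consistent homozygous assignment, so the count is 2.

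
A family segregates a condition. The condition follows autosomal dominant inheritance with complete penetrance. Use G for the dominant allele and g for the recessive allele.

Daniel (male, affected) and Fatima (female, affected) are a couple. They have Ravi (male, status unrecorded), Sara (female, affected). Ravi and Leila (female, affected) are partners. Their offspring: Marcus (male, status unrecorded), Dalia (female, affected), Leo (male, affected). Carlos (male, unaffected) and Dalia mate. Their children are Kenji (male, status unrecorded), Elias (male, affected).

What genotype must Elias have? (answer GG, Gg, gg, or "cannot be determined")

From phenotype alone, Elias is GG or Gg.
Elias is affected so carries G and received g from Carlos (gg), so Elias is Gg.

Gg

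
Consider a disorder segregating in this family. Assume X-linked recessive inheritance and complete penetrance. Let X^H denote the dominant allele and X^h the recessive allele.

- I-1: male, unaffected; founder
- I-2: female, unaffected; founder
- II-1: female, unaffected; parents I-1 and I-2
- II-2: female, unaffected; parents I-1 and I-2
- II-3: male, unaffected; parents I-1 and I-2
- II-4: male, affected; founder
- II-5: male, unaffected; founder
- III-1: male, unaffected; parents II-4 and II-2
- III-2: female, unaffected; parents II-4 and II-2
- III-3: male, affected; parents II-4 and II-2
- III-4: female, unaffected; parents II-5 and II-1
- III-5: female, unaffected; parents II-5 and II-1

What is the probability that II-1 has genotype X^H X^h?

1/2

I-1 is unaffected, so I-1 is X^H Y.
I-2 is unaffected so carries H and passed h to II-2 (X^H X^h, whose H came from I-1), so I-2 is X^H X^h.
Their cross gives offspring ratios 1/2 X^H X^H : 1/2 X^H X^h. Conditioning on II-1 being unaffected, P(X^H X^h) = 1/2 / 1 = 1/2 before taking II-1's own offspring into account.
II-5 is unaffected, so II-5 is X^H Y.
II-1's offspring (III-4, III-5) would show their recorded status with the same probability whether II-1 is X^H X^h or X^H X^H, so they carry no information and P(X^H X^h) = 1/2.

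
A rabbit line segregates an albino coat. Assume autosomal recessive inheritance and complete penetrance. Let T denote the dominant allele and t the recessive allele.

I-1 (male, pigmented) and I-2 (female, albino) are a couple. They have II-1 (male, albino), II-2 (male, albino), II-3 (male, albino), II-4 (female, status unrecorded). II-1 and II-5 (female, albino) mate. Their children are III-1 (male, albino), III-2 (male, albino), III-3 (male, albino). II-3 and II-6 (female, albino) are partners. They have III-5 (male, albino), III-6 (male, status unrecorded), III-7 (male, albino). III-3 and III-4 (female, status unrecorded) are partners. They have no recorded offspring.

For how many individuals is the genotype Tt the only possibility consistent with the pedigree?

Obligate heterozygotes: I-1 is pigmented so carries T and passed t to II-1 (tt), so I-1 is Tt.
Every other individual is either homozygous by phenotype or has at least one consistent homozygous assignment, so the count is 1.

1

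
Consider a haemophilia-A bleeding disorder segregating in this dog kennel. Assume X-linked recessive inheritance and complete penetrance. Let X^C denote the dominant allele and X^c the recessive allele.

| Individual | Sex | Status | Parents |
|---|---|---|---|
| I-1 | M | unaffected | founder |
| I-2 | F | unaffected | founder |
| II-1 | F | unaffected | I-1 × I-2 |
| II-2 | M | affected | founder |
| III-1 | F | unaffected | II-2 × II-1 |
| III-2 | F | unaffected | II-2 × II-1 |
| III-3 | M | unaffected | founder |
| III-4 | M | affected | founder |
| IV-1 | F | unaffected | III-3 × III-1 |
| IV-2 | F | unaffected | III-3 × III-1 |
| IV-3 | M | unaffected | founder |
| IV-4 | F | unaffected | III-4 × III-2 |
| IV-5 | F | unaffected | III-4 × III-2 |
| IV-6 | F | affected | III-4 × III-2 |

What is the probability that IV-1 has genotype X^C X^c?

1/2

III-3 is unaffected, so III-3 is X^C Y.
III-1 is unaffected so carries C and received c from II-2 (X^c Y), so III-1 is X^C X^c.
Their cross gives offspring ratios 1/2 X^C X^C : 1/2 X^C X^c. Conditioning on IV-1 being unaffected, P(X^C X^c) = 1/2 / 1 = 1/2.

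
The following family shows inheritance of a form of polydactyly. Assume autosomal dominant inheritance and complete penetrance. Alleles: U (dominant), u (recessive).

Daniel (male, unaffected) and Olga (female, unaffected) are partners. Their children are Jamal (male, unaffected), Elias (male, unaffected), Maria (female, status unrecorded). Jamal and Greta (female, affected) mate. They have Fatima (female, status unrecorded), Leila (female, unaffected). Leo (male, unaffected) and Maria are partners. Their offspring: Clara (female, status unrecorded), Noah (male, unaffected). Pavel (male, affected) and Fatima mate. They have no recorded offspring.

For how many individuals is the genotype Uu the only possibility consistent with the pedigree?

1

Obligate heterozygotes: Greta is affected so carries U and passed u to Leila (uu), so Greta is Uu.
Every other individual is either homozygous by phenotype or has at least one consistent homozygous assignment, so the count is 1.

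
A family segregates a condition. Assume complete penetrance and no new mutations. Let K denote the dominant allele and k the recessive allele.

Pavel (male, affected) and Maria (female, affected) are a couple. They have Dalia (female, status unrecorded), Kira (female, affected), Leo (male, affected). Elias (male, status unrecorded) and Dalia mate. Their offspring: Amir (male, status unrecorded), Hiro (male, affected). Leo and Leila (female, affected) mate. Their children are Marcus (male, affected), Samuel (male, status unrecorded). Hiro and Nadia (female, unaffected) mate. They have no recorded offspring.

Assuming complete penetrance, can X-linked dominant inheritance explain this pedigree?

Yes

A consistent assignment under X-linked dominant exists: Pavel X^K Y, Maria X^K X^K, Dalia X^K X^K, Kira X^K X^K, Leo X^K Y, Elias X^K Y, Leila X^K X^K, Amir X^K Y, Hiro X^K Y, Nadia X^k X^k, Marcus X^K Y, Samuel X^K Y.
In this assignment every recorded phenotype matches its genotype and every non-founder's genotype is obtainable from its parents' genotypes, so the pedigree is consistent.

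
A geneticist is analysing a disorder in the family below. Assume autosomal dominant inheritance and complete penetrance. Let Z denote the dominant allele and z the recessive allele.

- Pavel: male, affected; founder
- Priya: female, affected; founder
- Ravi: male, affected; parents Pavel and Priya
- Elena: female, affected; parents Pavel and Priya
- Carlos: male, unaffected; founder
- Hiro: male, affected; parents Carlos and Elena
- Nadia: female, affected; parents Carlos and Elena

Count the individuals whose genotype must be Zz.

2

Obligate heterozygotes: Hiro is affected so carries Z and received z from Carlos (zz), so Hiro is Zz; Nadia is affected so carries Z and received z from Carlos (zz), so Nadia is Zz.
Every other individual is either homozygous by phenotype or has at least one consistent homozygous assignment, so the count is 2.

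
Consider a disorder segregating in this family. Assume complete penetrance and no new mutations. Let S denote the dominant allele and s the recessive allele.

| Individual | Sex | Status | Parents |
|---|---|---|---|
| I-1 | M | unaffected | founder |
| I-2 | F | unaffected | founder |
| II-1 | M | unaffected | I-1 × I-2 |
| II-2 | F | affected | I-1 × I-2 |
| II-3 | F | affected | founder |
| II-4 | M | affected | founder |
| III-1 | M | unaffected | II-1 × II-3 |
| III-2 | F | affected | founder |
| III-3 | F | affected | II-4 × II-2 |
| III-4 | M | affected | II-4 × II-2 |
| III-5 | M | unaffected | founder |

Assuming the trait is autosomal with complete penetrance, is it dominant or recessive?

recessive

I-1 and I-2 are both unaffected yet have an affected child II-2. Under dominance, an affected child requires at least one affected parent, so the trait cannot be dominant.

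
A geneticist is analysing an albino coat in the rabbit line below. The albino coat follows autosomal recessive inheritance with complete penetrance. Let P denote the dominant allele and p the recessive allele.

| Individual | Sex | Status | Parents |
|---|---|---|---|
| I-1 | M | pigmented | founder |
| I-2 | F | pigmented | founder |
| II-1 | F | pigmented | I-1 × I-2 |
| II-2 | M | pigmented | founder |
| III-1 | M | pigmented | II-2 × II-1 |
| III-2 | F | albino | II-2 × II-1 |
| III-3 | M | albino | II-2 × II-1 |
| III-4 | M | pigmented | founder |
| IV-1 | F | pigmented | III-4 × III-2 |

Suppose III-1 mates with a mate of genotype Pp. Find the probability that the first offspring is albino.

II-2 is pigmented so carries P and passed p to III-2 (pp), so II-2 is Pp.
II-1 is pigmented so carries P and passed p to III-2 (pp), so II-1 is Pp.
III-1 is a pigmented offspring of II-2 (Pp) × II-1 (Pp), whose cross gives 1/4 PP : 1/2 Pp : 1/4 pp; conditioning on being pigmented, III-1 is PP with probability 1/3, Pp with probability 2/3.
Summing over parental genotype combinations, P(offspring is albino) = 2/3·1/4 = 1/6.

1/6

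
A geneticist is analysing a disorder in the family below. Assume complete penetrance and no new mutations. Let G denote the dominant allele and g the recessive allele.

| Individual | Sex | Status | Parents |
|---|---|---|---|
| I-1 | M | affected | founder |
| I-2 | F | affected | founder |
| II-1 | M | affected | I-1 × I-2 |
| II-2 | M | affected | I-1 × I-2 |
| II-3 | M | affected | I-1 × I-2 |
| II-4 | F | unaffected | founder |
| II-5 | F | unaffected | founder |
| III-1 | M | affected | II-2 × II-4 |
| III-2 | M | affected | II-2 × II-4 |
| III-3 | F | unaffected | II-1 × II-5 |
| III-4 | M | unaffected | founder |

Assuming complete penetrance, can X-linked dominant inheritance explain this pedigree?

No

Under X-linked dominant, III-1 (affected, male) cannot arise from II-2 (affected) × II-4 (unaffected).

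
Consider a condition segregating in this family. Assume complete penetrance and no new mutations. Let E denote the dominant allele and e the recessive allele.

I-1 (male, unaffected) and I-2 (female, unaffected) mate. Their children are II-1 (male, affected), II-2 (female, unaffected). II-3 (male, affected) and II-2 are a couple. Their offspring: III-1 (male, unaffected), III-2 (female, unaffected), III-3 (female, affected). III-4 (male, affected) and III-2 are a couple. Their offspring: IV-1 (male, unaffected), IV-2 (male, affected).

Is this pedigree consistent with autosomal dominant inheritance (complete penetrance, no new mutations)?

Under autosomal dominant, II-1 (affected, male) cannot arise from I-1 (unaffected) × I-2 (unaffected).

No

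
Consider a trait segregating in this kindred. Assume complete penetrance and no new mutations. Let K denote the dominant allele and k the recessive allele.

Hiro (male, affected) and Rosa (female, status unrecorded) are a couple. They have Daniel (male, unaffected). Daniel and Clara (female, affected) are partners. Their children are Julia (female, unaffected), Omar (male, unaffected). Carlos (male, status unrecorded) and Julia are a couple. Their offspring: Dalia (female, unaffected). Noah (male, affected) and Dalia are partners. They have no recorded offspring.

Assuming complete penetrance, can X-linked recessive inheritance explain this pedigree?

Under X-linked recessive, Omar (unaffected, male) cannot arise from Daniel (unaffected) × Clara (affected).

No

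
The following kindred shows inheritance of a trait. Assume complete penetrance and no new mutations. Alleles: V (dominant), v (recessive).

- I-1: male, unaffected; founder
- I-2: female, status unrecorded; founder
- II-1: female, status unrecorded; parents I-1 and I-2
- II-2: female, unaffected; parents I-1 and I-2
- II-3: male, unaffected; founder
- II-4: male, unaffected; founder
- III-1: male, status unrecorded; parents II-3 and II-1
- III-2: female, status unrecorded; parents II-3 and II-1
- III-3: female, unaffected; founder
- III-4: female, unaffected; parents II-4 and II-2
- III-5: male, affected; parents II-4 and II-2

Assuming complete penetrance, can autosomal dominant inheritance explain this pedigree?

No

Under autosomal dominant, III-5 (affected, male) cannot arise from II-4 (unaffected) × II-2 (unaffected).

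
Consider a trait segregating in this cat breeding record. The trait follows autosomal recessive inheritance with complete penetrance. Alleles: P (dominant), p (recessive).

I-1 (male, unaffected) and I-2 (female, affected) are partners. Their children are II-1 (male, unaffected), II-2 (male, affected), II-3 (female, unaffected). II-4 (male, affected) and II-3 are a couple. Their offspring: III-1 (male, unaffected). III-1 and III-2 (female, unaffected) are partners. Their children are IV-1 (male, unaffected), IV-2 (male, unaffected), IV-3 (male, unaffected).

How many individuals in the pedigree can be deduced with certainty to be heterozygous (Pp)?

Obligate heterozygotes: I-1 is unaffected so carries P and passed p to II-2 (pp), so I-1 is Pp; II-1 is unaffected so carries P and received p from I-2 (pp), so II-1 is Pp; II-3 is unaffected so carries P and received p from I-2 (pp), so II-3 is Pp; III-1 is unaffected so carries P and received p from II-4 (pp), so III-1 is Pp.
Every other individual is either homozygous by phenotype or has at least one consistent homozygous assignment, so the count is 4.

4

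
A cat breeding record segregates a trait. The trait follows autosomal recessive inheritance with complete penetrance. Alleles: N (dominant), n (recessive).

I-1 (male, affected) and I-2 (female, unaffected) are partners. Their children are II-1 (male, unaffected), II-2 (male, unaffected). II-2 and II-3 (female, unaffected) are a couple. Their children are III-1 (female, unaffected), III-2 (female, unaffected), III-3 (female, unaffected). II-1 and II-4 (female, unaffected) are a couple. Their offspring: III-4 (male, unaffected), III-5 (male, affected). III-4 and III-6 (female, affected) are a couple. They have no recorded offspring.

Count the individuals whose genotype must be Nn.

Obligate heterozygotes: II-1 is unaffected so carries N and received n from I-1 (nn), so II-1 is Nn; II-2 is unaffected so carries N and received n from I-1 (nn), so II-2 is Nn; II-4 is unaffected so carries N and passed n to III-5 (nn), so II-4 is Nn.
Every other individual is either homozygous by phenotype or has at least one consistent homozygous assignment, so the count is 3.

3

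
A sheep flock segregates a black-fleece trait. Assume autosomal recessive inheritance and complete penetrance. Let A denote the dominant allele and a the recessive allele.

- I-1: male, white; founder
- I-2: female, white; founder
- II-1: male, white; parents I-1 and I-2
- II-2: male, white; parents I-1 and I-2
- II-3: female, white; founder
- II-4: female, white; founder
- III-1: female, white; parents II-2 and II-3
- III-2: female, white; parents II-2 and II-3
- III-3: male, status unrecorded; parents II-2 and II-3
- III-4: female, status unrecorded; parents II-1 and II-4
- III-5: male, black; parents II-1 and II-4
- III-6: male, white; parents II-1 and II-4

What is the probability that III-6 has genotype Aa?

II-1 is white so carries A and passed a to III-5 (aa), so II-1 is Aa.
II-4 is white so carries A and passed a to III-5 (aa), so II-4 is Aa.
Their cross gives offspring ratios 1/4 AA : 1/2 Aa : 1/4 aa. Conditioning on III-6 being white, P(Aa) = 1/2 / 3/4 = 2/3.

2/3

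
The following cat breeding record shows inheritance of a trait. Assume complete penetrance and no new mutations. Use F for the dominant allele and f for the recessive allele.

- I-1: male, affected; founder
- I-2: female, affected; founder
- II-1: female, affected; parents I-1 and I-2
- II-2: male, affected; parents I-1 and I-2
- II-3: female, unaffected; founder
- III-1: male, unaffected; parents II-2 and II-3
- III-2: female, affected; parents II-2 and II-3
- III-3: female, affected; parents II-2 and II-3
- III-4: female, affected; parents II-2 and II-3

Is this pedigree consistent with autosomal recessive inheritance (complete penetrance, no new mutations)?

Yes

A consistent assignment under autosomal recessive exists: I-1 ff, I-2 ff, II-1 ff, II-2 ff, II-3 Ff, III-1 Ff, III-2 ff, III-3 ff, III-4 ff.
In this assignment every recorded phenotype matches its genotype and every non-founder's genotype is obtainable from its parents' genotypes, so the pedigree is consistent.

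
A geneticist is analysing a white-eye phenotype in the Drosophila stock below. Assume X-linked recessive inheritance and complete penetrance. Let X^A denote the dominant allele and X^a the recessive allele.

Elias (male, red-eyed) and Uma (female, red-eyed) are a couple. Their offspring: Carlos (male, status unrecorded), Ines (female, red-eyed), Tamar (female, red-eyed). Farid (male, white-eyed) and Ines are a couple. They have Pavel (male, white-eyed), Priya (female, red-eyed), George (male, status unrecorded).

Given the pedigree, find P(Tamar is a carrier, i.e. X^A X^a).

Elias is red-eyed, so Elias is X^A Y.
Uma is red-eyed so carries A and passed a to Ines (X^A X^a, whose A came from Elias), so Uma is X^A X^a.
Their cross gives offspring ratios 1/2 X^A X^A : 1/2 X^A X^a. Conditioning on Tamar being red-eyed, P(X^A X^a) = 1/2 / 1 = 1/2.

1/2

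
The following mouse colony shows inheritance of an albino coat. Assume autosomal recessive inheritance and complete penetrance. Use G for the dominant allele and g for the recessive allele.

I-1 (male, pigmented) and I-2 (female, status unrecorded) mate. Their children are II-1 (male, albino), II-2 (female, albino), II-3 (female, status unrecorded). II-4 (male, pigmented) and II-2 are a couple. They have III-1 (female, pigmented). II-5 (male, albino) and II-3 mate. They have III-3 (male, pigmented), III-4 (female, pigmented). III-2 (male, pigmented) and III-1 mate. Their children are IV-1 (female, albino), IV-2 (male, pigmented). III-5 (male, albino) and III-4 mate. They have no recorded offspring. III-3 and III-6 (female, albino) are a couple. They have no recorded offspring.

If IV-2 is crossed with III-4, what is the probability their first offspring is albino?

1/6

III-2 is pigmented so carries G and passed g to IV-1 (gg), so III-2 is Gg.
III-1 is pigmented so carries G and received g from II-2 (gg), so III-1 is Gg.
IV-2 is a pigmented offspring of III-2 (Gg) × III-1 (Gg), whose cross gives 1/4 GG : 1/2 Gg : 1/4 gg; conditioning on being pigmented, IV-2 is GG with probability 1/3, Gg with probability 2/3.
III-4 is pigmented so carries G and received g from II-5 (gg), so III-4 is Gg.
Summing over parental genotype combinations, P(offspring is albino) = 2/3·1/4 = 1/6.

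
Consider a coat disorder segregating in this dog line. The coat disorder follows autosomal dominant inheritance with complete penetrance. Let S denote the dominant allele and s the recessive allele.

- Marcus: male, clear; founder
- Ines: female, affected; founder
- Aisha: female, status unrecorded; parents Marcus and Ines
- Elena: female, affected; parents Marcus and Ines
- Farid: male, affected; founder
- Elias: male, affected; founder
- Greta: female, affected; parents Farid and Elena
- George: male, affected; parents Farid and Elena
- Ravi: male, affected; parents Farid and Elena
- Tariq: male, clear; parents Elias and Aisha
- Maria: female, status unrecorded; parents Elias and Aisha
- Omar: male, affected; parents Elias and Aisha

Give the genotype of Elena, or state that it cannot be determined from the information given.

Ss

From phenotype alone, Elena is SS or Ss.
Elena is affected so carries S and received s from Marcus (ss), so Elena is Ss.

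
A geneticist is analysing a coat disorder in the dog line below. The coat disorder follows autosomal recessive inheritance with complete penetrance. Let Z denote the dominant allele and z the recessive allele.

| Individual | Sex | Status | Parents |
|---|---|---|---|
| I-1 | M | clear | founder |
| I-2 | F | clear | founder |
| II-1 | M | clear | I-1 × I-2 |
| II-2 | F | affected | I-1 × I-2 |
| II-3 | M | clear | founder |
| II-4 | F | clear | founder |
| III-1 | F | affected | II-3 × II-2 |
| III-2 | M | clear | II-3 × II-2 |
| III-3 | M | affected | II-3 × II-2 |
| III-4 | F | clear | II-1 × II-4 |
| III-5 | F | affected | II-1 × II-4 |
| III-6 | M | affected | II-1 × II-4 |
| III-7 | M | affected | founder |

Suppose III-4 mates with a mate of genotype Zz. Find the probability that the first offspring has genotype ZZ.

II-1 is clear so carries Z and passed z to III-5 (zz), so II-1 is Zz.
II-4 is clear so carries Z and passed z to III-5 (zz), so II-4 is Zz.
III-4 is a clear offspring of II-1 (Zz) × II-4 (Zz), whose cross gives 1/4 ZZ : 1/2 Zz : 1/4 zz; conditioning on being clear, III-4 is ZZ with probability 1/3, Zz with probability 2/3.
Summing over parental genotype combinations, P(offspring has genotype ZZ) = 1/3·1/2 + 2/3·1/4 = 1/3.

1/3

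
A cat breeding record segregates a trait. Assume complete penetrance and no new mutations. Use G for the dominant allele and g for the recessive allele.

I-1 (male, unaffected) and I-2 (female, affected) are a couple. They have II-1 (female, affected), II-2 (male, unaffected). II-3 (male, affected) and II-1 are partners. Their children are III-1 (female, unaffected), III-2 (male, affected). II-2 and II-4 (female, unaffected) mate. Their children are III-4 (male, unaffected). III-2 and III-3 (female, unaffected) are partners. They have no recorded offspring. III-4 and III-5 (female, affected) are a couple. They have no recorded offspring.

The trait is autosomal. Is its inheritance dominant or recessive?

II-3 and II-1 are both affected yet have an unaffected child III-1. Under a recessive model two affected parents are homozygous and every child would be affected, so the trait cannot be recessive.

dominant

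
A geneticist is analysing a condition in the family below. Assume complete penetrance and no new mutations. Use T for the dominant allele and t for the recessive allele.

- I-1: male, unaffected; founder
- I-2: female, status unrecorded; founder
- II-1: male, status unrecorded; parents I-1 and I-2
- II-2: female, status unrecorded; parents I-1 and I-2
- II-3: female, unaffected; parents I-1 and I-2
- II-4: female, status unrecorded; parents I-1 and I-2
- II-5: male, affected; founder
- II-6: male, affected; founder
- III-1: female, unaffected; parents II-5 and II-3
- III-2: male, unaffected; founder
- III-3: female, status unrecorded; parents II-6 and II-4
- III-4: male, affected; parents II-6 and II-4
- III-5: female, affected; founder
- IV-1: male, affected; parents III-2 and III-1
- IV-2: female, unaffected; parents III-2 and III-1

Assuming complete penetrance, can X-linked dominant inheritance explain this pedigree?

Under X-linked dominant, III-1 (unaffected, female) cannot arise from II-5 (affected) × II-3 (unaffected).

No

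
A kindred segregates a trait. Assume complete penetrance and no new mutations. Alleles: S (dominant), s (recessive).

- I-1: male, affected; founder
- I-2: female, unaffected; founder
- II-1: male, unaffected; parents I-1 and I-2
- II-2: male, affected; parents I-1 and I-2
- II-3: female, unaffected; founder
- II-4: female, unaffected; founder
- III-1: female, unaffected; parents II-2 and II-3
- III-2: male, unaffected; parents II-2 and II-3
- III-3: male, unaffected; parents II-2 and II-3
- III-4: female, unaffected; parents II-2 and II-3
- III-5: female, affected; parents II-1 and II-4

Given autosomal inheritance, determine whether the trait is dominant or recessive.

II-1 and II-4 are both unaffected yet have an affected child III-5. Under dominance, an affected child requires at least one affected parent, so the trait cannot be dominant.

recessive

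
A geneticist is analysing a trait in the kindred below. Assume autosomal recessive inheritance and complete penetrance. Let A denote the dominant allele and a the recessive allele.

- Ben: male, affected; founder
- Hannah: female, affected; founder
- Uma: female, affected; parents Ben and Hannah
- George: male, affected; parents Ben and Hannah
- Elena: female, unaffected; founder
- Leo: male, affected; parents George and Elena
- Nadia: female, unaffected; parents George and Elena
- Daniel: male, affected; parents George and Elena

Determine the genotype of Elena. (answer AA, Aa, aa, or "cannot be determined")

From phenotype alone, Elena is AA or Aa.
Elena is unaffected so carries A and passed a to Leo (aa), so Elena is Aa.

Aa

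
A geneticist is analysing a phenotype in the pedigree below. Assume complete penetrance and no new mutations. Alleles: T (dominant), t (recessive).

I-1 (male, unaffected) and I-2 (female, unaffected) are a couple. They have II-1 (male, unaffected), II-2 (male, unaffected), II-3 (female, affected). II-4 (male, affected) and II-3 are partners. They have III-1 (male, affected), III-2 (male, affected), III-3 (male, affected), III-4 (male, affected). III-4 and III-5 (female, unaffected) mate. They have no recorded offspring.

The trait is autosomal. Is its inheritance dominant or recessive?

I-1 and I-2 are both unaffected yet have an affected child II-3. Under dominance, an affected child requires at least one affected parent, so the trait cannot be dominant.

recessive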